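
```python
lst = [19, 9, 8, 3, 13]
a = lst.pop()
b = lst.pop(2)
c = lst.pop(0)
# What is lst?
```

After line 1: lst = [19, 9, 8, 3, 13]
After line 2 (pop() -> a = 13): lst = [19, 9, 8, 3]
After line 3 (pop(2) -> b = 8): lst = [19, 9, 3]
After line 4 (pop(0) -> c = 19): lst = [9, 3]

[9, 3]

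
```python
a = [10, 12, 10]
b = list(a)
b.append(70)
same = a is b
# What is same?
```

After line 1: a = [10, 12, 10]
After line 2 (b = list(a) is a shallow copy, new object): a = [10, 12, 10], b = [10, 12, 10]
After line 3 (append only mutates b): a = [10, 12, 10], b = [10, 12, 10, 70]
After line 4 (same = a is b; different objects -> False): same = False

False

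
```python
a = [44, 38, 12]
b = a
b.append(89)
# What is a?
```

After line 1: a = [44, 38, 12]
After line 2 (b = a is an alias, same object): a = [44, 38, 12], b = [44, 38, 12]
After line 3 (b.append mutates the shared list): a = [44, 38, 12, 89], b = [44, 38, 12, 89]

[44, 38, 12, 89]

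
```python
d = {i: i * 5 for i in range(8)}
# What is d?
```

{0: 0, 1: 5, 2: 10, 3: 15, 4: 20, 5: 25, 6: 30, 7: 35}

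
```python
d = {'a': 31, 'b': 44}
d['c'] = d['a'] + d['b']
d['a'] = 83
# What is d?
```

After line 1: d = {'a': 31, 'b': 44}
After line 2 (d['c'] = 31 + 44): d = {'a': 31, 'b': 44, 'c': 75}
After line 3: d = {'a': 83, 'b': 44, 'c': 75}

{'a': 83, 'b': 44, 'c': 75}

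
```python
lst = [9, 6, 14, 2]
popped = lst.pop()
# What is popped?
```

2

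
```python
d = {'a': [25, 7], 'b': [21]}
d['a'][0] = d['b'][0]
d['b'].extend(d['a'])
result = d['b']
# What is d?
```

After line 1: d = {'a': [25, 7], 'b': [21]}
After line 2 (a[0] = b[0] = 21): d = {'a': [21, 7], 'b': [21]}
After line 3 (b.extend(a) appends [21, 7]): d = {'a': [21, 7], 'b': [21, 21, 7]}
After line 4: result = d['b'] = [21, 21, 7]

{'a': [21, 7], 'b': [21, 21, 7]}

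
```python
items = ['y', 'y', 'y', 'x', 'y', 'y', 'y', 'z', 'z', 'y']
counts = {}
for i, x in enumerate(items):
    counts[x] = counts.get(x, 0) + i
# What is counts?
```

Initial: counts = {}, items = ['y', 'y', 'y', 'x', 'y', 'y', 'y', 'z', 'z', 'y']
i=0, x='y': counts = {'y': 0}
i=1, x='y': counts = {'y': 1}
i=2, x='y': counts = {'y': 3}
i=3, x='x': counts = {'y': 3, 'x': 3}
i=4, x='y': counts = {'y': 7, 'x': 3}
i=5, x='y': counts = {'y': 12, 'x': 3}
i=6, x='y': counts = {'y': 18, 'x': 3}
i=7, x='z': counts = {'y': 18, 'x': 3, 'z': 7}
i=8, x='z': counts = {'y': 18, 'x': 3, 'z': 15}
i=9, x='y': counts = {'y': 27, 'x': 3, 'z': 15}

{'y': 27, 'x': 3, 'z': 15}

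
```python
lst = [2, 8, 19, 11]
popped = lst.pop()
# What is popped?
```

11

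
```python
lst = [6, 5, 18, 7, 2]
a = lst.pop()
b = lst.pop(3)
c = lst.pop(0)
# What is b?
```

After line 1: lst = [6, 5, 18, 7, 2]
After line 2 (pop() -> a = 2): lst = [6, 5, 18, 7]
After line 3 (pop(3) -> b = 7): lst = [6, 5, 18]
After line 4 (pop(0) -> c = 6): lst = [5, 18]

7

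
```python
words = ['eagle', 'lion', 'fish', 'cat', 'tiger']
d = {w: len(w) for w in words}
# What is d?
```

{'eagle': 5, 'lion': 4, 'fish': 4, 'cat': 3, 'tiger': 5}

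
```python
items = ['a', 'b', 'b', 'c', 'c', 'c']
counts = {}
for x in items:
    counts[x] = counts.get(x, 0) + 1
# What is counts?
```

Initial: counts = {}, items = ['a', 'b', 'b', 'c', 'c', 'c']
See 'a': counts = {'a': 1}
See 'b': counts = {'a': 1, 'b': 1}
See 'b': counts = {'a': 1, 'b': 2}
See 'c': counts = {'a': 1, 'b': 2, 'c': 1}
See 'c': counts = {'a': 1, 'b': 2, 'c': 2}
See 'c': counts = {'a': 1, 'b': 2, 'c': 3}

{'a': 1, 'b': 2, 'c': 3}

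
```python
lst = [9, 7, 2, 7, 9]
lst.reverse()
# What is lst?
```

[9, 7, 2, 7, 9]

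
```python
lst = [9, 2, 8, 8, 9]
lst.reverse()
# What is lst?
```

[9, 8, 8, 2, 9]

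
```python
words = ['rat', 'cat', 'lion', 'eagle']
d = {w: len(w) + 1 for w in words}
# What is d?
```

{'rat': 4, 'cat': 4, 'lion': 5, 'eagle': 6}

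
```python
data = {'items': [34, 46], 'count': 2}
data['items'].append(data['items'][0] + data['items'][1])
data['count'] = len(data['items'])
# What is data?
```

After line 1: data = {'items': [34, 46], 'count': 2}
After line 2 (append 34 + 46 = 80): data = {'items': [34, 46, 80], 'count': 2}
After line 3 (count = len(items) = 3): data = {'items': [34, 46, 80], 'count': 3}

{'items': [34, 46, 80], 'count': 3}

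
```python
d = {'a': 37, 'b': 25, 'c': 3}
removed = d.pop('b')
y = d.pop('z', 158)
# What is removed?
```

After line 1: d = {'a': 37, 'b': 25, 'c': 3}
After line 2 (pop 'b' returns 25): d = {'a': 37, 'c': 3}, removed = 25
After line 3 (pop 'z' missing, returns default 158): d = {'a': 37, 'c': 3}, y = 158

25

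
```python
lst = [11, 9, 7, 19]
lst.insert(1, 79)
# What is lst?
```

[11, 79, 9, 7, 19]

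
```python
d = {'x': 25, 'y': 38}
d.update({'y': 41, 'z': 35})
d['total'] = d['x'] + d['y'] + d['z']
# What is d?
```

After line 1: d = {'x': 25, 'y': 38}
After line 2 (y overwritten, z added): d = {'x': 25, 'y': 41, 'z': 35}
After line 3 (total = 25 + 41 + 35 = 101): d = {'x': 25, 'y': 41, 'z': 35, 'total': 101}

{'x': 25, 'y': 41, 'z': 35, 'total': 101}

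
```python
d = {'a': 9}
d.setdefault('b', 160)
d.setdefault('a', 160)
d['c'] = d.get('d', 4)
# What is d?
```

After line 1: d = {'a': 9}
After line 2 (setdefault adds 'b'=160): d = {'a': 9, 'b': 160}
After line 3 (setdefault 'a' no-op, already exists): d = {'a': 9, 'b': 160}
After line 4 (get('d', 4) returns default since 'd' not in d): d = {'a': 9, 'b': 160, 'c': 4}

{'a': 9, 'b': 160, 'c': 4}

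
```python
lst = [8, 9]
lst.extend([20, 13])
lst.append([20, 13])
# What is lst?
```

After line 1: lst = [8, 9]
After line 2 (extend unpacks [20, 13]): lst = [8, 9, 20, 13]
After line 3 (append adds [20, 13] as single element): lst = [8, 9, 20, 13, [20, 13]]

[8, 9, 20, 13, [20, 13]]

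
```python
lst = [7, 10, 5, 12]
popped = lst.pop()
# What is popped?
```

12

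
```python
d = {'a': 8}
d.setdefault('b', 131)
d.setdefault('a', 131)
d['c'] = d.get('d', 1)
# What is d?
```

After line 1: d = {'a': 8}
After line 2 (setdefault adds 'b'=131): d = {'a': 8, 'b': 131}
After line 3 (setdefault 'a' no-op, already exists): d = {'a': 8, 'b': 131}
After line 4 (get('d', 1) returns default since 'd' not in d): d = {'a': 8, 'b': 131, 'c': 1}

{'a': 8, 'b': 131, 'c': 1}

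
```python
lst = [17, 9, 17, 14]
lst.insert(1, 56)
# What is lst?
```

[17, 56, 9, 17, 14]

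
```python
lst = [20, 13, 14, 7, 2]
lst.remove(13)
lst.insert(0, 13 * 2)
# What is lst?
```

After line 1: lst = [20, 13, 14, 7, 2]
After line 2 (remove first 13): lst = [20, 14, 7, 2]
After line 3 (insert 26 at index 0): lst = [26, 20, 14, 7, 2]

[26, 20, 14, 7, 2]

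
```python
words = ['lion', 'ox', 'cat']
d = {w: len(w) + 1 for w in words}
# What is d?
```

{'lion': 5, 'ox': 3, 'cat': 4}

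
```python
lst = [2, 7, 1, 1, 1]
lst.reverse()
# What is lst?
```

[1, 1, 1, 7, 2]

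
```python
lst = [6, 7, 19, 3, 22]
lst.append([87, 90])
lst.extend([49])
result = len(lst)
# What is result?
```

After line 1: lst = [6, 7, 19, 3, 22]
After line 2 (append adds [87, 90] as single element): lst = [6, 7, 19, 3, 22, [87, 90]]
After line 3 (extend unpacks [49], adds 49): lst = [6, 7, 19, 3, 22, [87, 90], 49]
After line 4: result = len(lst) = 7

7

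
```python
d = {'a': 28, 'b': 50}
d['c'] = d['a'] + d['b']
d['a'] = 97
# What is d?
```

After line 1: d = {'a': 28, 'b': 50}
After line 2 (d['c'] = 28 + 50): d = {'a': 28, 'b': 50, 'c': 78}
After line 3: d = {'a': 97, 'b': 50, 'c': 78}

{'a': 97, 'b': 50, 'c': 78}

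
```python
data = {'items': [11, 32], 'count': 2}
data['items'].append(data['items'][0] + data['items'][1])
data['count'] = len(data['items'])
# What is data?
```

After line 1: data = {'items': [11, 32], 'count': 2}
After line 2 (append 11 + 32 = 43): data = {'items': [11, 32, 43], 'count': 2}
After line 3 (count = len(items) = 3): data = {'items': [11, 32, 43], 'count': 3}

{'items': [11, 32, 43], 'count': 3}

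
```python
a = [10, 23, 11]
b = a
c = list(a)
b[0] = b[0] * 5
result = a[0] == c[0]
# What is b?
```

After line 1: a = [10, 23, 11]
After line 2 (b = a, alias): a = [10, 23, 11], b = [10, 23, 11]
After line 3 (c = list(a) is a copy, new object): c = [10, 23, 11]
After line 4 (b[0] = 10 * 5 = 50; mutates shared a/b): a = b = [50, 23, 11], c = [10, 23, 11]
After line 5 (a[0] = 50, c[0] = 10; result = False)

[50, 23, 11]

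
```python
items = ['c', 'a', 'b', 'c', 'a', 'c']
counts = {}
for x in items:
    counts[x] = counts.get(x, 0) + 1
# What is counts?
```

Initial: counts = {}, items = ['c', 'a', 'b', 'c', 'a', 'c']
See 'c': counts = {'c': 1}
See 'a': counts = {'c': 1, 'a': 1}
See 'b': counts = {'c': 1, 'a': 1, 'b': 1}
See 'c': counts = {'c': 2, 'a': 1, 'b': 1}
See 'a': counts = {'c': 2, 'a': 2, 'b': 1}
See 'c': counts = {'c': 3, 'a': 2, 'b': 1}

{'c': 3, 'a': 2, 'b': 1}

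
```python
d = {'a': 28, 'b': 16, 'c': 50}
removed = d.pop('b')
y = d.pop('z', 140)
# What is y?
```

After line 1: d = {'a': 28, 'b': 16, 'c': 50}
After line 2 (pop 'b' returns 16): d = {'a': 28, 'c': 50}, removed = 16
After line 3 (pop 'z' missing, returns default 140): d = {'a': 28, 'c': 50}, y = 140

140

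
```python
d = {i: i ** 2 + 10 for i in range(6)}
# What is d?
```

{0: 10, 1: 11, 2: 14, 3: 19, 4: 26, 5: 35}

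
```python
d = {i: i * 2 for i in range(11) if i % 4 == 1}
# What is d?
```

{1: 2, 5: 10, 9: 18}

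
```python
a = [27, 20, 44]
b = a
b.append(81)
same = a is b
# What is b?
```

After line 1: a = [27, 20, 44]
After line 2 (b = a is an alias, same object): a = [27, 20, 44], b = [27, 20, 44]
After line 3 (b.append mutates the shared list): a = [27, 20, 44, 81], b = [27, 20, 44, 81]
After line 4 (same = a is b; same object -> True): same = True

[27, 20, 44, 81]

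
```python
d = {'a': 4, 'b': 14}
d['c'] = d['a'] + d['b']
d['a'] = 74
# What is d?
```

After line 1: d = {'a': 4, 'b': 14}
After line 2 (d['c'] = 4 + 14): d = {'a': 4, 'b': 14, 'c': 18}
After line 3: d = {'a': 74, 'b': 14, 'c': 18}

{'a': 74, 'b': 14, 'c': 18}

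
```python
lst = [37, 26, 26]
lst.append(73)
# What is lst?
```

[37, 26, 26, 73]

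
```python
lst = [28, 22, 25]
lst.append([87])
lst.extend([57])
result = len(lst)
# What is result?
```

After line 1: lst = [28, 22, 25]
After line 2 (append adds [87] as single element): lst = [28, 22, 25, [87]]
After line 3 (extend unpacks [57], adds 57): lst = [28, 22, 25, [87], 57]
After line 4: result = len(lst) = 5

5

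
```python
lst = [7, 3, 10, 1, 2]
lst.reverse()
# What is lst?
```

[2, 1, 10, 3, 7]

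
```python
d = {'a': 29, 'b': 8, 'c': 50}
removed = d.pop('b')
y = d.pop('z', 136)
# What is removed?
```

After line 1: d = {'a': 29, 'b': 8, 'c': 50}
After line 2 (pop 'b' returns 8): d = {'a': 29, 'c': 50}, removed = 8
After line 3 (pop 'z' missing, returns default 136): d = {'a': 29, 'c': 50}, y = 136

8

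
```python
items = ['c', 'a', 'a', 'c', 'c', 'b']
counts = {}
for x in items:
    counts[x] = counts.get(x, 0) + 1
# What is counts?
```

Initial: counts = {}, items = ['c', 'a', 'a', 'c', 'c', 'b']
See 'c': counts = {'c': 1}
See 'a': counts = {'c': 1, 'a': 1}
See 'a': counts = {'c': 1, 'a': 2}
See 'c': counts = {'c': 2, 'a': 2}
See 'c': counts = {'c': 3, 'a': 2}
See 'b': counts = {'c': 3, 'a': 2, 'b': 1}

{'c': 3, 'a': 2, 'b': 1}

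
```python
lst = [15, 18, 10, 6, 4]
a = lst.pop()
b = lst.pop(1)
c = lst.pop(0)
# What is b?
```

After line 1: lst = [15, 18, 10, 6, 4]
After line 2 (pop() -> a = 4): lst = [15, 18, 10, 6]
After line 3 (pop(1) -> b = 18): lst = [15, 10, 6]
After line 4 (pop(0) -> c = 15): lst = [10, 6]

18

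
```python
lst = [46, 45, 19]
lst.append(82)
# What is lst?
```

[46, 45, 19, 82]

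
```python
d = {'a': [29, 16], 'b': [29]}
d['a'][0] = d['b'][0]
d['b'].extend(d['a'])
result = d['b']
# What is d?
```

After line 1: d = {'a': [29, 16], 'b': [29]}
After line 2 (a[0] = b[0] = 29): d = {'a': [29, 16], 'b': [29]}
After line 3 (b.extend(a) appends [29, 16]): d = {'a': [29, 16], 'b': [29, 29, 16]}
After line 4: result = d['b'] = [29, 29, 16]

{'a': [29, 16], 'b': [29, 29, 16]}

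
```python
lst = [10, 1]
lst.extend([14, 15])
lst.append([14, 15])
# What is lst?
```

After line 1: lst = [10, 1]
After line 2 (extend unpacks [14, 15]): lst = [10, 1, 14, 15]
After line 3 (append adds [14, 15] as single element): lst = [10, 1, 14, 15, [14, 15]]

[10, 1, 14, 15, [14, 15]]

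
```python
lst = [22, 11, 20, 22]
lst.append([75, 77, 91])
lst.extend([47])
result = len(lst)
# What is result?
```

After line 1: lst = [22, 11, 20, 22]
After line 2 (append adds [75, 77, 91] as single element): lst = [22, 11, 20, 22, [75, 77, 91]]
After line 3 (extend unpacks [47], adds 47): lst = [22, 11, 20, 22, [75, 77, 91], 47]
After line 4: result = len(lst) = 6

6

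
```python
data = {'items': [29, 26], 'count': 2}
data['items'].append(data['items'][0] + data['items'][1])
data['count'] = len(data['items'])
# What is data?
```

After line 1: data = {'items': [29, 26], 'count': 2}
After line 2 (append 29 + 26 = 55): data = {'items': [29, 26, 55], 'count': 2}
After line 3 (count = len(items) = 3): data = {'items': [29, 26, 55], 'count': 3}

{'items': [29, 26, 55], 'count': 3}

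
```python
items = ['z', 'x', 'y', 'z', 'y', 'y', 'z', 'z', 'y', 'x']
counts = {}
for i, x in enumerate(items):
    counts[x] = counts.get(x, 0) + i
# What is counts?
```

Initial: counts = {}, items = ['z', 'x', 'y', 'z', 'y', 'y', 'z', 'z', 'y', 'x']
i=0, x='z': counts = {'z': 0}
i=1, x='x': counts = {'z': 0, 'x': 1}
i=2, x='y': counts = {'z': 0, 'x': 1, 'y': 2}
i=3, x='z': counts = {'z': 3, 'x': 1, 'y': 2}
i=4, x='y': counts = {'z': 3, 'x': 1, 'y': 6}
i=5, x='y': counts = {'z': 3, 'x': 1, 'y': 11}
i=6, x='z': counts = {'z': 9, 'x': 1, 'y': 11}
i=7, x='z': counts = {'z': 16, 'x': 1, 'y': 11}
i=8, x='y': counts = {'z': 16, 'x': 1, 'y': 19}
i=9, x='x': counts = {'z': 16, 'x': 10, 'y': 19}

{'z': 16, 'x': 10, 'y': 19}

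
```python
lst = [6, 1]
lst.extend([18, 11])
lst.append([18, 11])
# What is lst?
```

After line 1: lst = [6, 1]
After line 2 (extend unpacks [18, 11]): lst = [6, 1, 18, 11]
After line 3 (append adds [18, 11] as single element): lst = [6, 1, 18, 11, [18, 11]]

[6, 1, 18, 11, [18, 11]]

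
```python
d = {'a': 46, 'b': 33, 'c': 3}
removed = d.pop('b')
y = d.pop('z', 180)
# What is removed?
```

After line 1: d = {'a': 46, 'b': 33, 'c': 3}
After line 2 (pop 'b' returns 33): d = {'a': 46, 'c': 3}, removed = 33
After line 3 (pop 'z' missing, returns default 180): d = {'a': 46, 'c': 3}, y = 180

33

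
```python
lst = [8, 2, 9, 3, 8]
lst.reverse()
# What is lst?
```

[8, 3, 9, 2, 8]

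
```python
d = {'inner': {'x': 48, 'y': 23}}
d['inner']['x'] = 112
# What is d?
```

After line 1: d = {'inner': {'x': 48, 'y': 23}}
After line 2 (inner x overwritten): d = {'inner': {'x': 112, 'y': 23}}

{'inner': {'x': 112, 'y': 23}}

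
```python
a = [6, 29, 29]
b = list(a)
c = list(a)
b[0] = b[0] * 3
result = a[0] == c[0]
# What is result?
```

After line 1: a = [6, 29, 29]
After line 2 (b = list(a), copy): a = [6, 29, 29], b = [6, 29, 29]
After line 3 (c = list(a) is a copy, new object): c = [6, 29, 29]
After line 4 (b[0] = 6 * 3 = 18; only b mutates (copy)): a = [6, 29, 29], b = [18, 29, 29], c = [6, 29, 29]
After line 5 (a[0] = 6, c[0] = 6; result = True)

True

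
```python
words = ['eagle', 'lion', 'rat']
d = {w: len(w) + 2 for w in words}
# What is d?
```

{'eagle': 7, 'lion': 6, 'rat': 5}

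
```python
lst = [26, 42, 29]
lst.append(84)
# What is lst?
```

[26, 42, 29, 84]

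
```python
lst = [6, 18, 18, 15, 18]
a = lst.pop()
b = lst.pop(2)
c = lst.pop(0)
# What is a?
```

After line 1: lst = [6, 18, 18, 15, 18]
After line 2 (pop() -> a = 18): lst = [6, 18, 18, 15]
After line 3 (pop(2) -> b = 18): lst = [6, 18, 15]
After line 4 (pop(0) -> c = 6): lst = [18, 15]

18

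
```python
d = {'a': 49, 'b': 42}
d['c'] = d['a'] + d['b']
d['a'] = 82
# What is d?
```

After line 1: d = {'a': 49, 'b': 42}
After line 2 (d['c'] = 49 + 42): d = {'a': 49, 'b': 42, 'c': 91}
After line 3: d = {'a': 82, 'b': 42, 'c': 91}

{'a': 82, 'b': 42, 'c': 91}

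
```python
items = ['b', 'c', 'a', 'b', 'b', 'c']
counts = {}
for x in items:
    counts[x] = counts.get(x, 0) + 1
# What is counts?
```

Initial: counts = {}, items = ['b', 'c', 'a', 'b', 'b', 'c']
See 'b': counts = {'b': 1}
See 'c': counts = {'b': 1, 'c': 1}
See 'a': counts = {'b': 1, 'c': 1, 'a': 1}
See 'b': counts = {'b': 2, 'c': 1, 'a': 1}
See 'b': counts = {'b': 3, 'c': 1, 'a': 1}
See 'c': counts = {'b': 3, 'c': 2, 'a': 1}

{'b': 3, 'c': 2, 'a': 1}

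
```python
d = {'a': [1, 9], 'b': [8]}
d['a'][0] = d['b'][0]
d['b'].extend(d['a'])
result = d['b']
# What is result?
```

After line 1: d = {'a': [1, 9], 'b': [8]}
After line 2 (a[0] = b[0] = 8): d = {'a': [8, 9], 'b': [8]}
After line 3 (b.extend(a) appends [8, 9]): d = {'a': [8, 9], 'b': [8, 8, 9]}
After line 4: result = d['b'] = [8, 8, 9]

[8, 8, 9]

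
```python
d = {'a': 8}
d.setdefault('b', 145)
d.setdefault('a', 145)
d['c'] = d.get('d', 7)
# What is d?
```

After line 1: d = {'a': 8}
After line 2 (setdefault adds 'b'=145): d = {'a': 8, 'b': 145}
After line 3 (setdefault 'a' no-op, already exists): d = {'a': 8, 'b': 145}
After line 4 (get('d', 7) returns default since 'd' not in d): d = {'a': 8, 'b': 145, 'c': 7}

{'a': 8, 'b': 145, 'c': 7}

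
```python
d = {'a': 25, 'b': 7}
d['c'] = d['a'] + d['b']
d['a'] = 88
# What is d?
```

After line 1: d = {'a': 25, 'b': 7}
After line 2 (d['c'] = 25 + 7): d = {'a': 25, 'b': 7, 'c': 32}
After line 3: d = {'a': 88, 'b': 7, 'c': 32}

{'a': 88, 'b': 7, 'c': 32}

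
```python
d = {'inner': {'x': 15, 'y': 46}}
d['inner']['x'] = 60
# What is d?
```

After line 1: d = {'inner': {'x': 15, 'y': 46}}
After line 2 (inner x overwritten): d = {'inner': {'x': 60, 'y': 46}}

{'inner': {'x': 60, 'y': 46}}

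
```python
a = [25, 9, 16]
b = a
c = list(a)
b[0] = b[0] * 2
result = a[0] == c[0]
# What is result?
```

After line 1: a = [25, 9, 16]
After line 2 (b = a, alias): a = [25, 9, 16], b = [25, 9, 16]
After line 3 (c = list(a) is a copy, new object): c = [25, 9, 16]
After line 4 (b[0] = 25 * 2 = 50; mutates shared a/b): a = b = [50, 9, 16], c = [25, 9, 16]
After line 5 (a[0] = 50, c[0] = 25; result = False)

False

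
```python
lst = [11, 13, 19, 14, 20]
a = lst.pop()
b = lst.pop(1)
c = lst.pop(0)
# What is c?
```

After line 1: lst = [11, 13, 19, 14, 20]
After line 2 (pop() -> a = 20): lst = [11, 13, 19, 14]
After line 3 (pop(1) -> b = 13): lst = [11, 19, 14]
After line 4 (pop(0) -> c = 11): lst = [19, 14]

11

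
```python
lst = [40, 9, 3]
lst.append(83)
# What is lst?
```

[40, 9, 3, 83]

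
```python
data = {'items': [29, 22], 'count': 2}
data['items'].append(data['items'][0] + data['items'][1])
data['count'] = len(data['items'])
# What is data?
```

After line 1: data = {'items': [29, 22], 'count': 2}
After line 2 (append 29 + 22 = 51): data = {'items': [29, 22, 51], 'count': 2}
After line 3 (count = len(items) = 3): data = {'items': [29, 22, 51], 'count': 3}

{'items': [29, 22, 51], 'count': 3}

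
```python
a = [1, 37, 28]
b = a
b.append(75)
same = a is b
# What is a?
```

After line 1: a = [1, 37, 28]
After line 2 (b = a is an alias, same object): a = [1, 37, 28], b = [1, 37, 28]
After line 3 (b.append mutates the shared list): a = [1, 37, 28, 75], b = [1, 37, 28, 75]
After line 4 (same = a is b; same object -> True): same = True

[1, 37, 28, 75]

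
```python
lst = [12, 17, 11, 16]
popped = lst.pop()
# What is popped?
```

16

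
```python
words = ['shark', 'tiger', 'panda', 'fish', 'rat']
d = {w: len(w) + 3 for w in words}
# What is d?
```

{'shark': 8, 'tiger': 8, 'panda': 8, 'fish': 7, 'rat': 6}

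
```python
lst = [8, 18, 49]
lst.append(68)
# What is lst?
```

[8, 18, 49, 68]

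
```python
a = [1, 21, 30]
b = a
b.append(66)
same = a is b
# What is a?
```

After line 1: a = [1, 21, 30]
After line 2 (b = a is an alias, same object): a = [1, 21, 30], b = [1, 21, 30]
After line 3 (b.append mutates the shared list): a = [1, 21, 30, 66], b = [1, 21, 30, 66]
After line 4 (same = a is b; same object -> True): same = True

[1, 21, 30, 66]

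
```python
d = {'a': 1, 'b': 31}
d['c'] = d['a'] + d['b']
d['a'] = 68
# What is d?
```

After line 1: d = {'a': 1, 'b': 31}
After line 2 (d['c'] = 1 + 31): d = {'a': 1, 'b': 31, 'c': 32}
After line 3: d = {'a': 68, 'b': 31, 'c': 32}

{'a': 68, 'b': 31, 'c': 32}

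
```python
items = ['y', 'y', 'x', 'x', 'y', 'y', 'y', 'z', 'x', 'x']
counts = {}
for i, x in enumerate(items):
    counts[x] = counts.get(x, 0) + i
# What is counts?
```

Initial: counts = {}, items = ['y', 'y', 'x', 'x', 'y', 'y', 'y', 'z', 'x', 'x']
i=0, x='y': counts = {'y': 0}
i=1, x='y': counts = {'y': 1}
i=2, x='x': counts = {'y': 1, 'x': 2}
i=3, x='x': counts = {'y': 1, 'x': 5}
i=4, x='y': counts = {'y': 5, 'x': 5}
i=5, x='y': counts = {'y': 10, 'x': 5}
i=6, x='y': counts = {'y': 16, 'x': 5}
i=7, x='z': counts = {'y': 16, 'x': 5, 'z': 7}
i=8, x='x': counts = {'y': 16, 'x': 13, 'z': 7}
i=9, x='x': counts = {'y': 16, 'x': 22, 'z': 7}

{'y': 16, 'x': 22, 'z': 7}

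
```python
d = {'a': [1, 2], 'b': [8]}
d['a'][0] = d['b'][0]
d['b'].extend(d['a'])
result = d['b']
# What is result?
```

After line 1: d = {'a': [1, 2], 'b': [8]}
After line 2 (a[0] = b[0] = 8): d = {'a': [8, 2], 'b': [8]}
After line 3 (b.extend(a) appends [8, 2]): d = {'a': [8, 2], 'b': [8, 8, 2]}
After line 4: result = d['b'] = [8, 8, 2]

[8, 8, 2]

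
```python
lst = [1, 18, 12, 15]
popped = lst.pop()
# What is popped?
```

15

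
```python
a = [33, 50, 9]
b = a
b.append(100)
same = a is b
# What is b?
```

After line 1: a = [33, 50, 9]
After line 2 (b = a is an alias, same object): a = [33, 50, 9], b = [33, 50, 9]
After line 3 (b.append mutates the shared list): a = [33, 50, 9, 100], b = [33, 50, 9, 100]
After line 4 (same = a is b; same object -> True): same = True

[33, 50, 9, 100]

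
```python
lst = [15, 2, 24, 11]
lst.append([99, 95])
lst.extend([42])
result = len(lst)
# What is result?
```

After line 1: lst = [15, 2, 24, 11]
After line 2 (append adds [99, 95] as single element): lst = [15, 2, 24, 11, [99, 95]]
After line 3 (extend unpacks [42], adds 42): lst = [15, 2, 24, 11, [99, 95], 42]
After line 4: result = len(lst) = 6

6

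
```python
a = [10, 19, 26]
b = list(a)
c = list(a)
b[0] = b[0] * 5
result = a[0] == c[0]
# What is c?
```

After line 1: a = [10, 19, 26]
After line 2 (b = list(a), copy): a = [10, 19, 26], b = [10, 19, 26]
After line 3 (c = list(a) is a copy, new object): c = [10, 19, 26]
After line 4 (b[0] = 10 * 5 = 50; only b mutates (copy)): a = [10, 19, 26], b = [50, 19, 26], c = [10, 19, 26]
After line 5 (a[0] = 10, c[0] = 10; result = True)

[10, 19, 26]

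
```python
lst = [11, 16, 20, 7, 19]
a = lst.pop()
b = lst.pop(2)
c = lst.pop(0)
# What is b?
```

After line 1: lst = [11, 16, 20, 7, 19]
After line 2 (pop() -> a = 19): lst = [11, 16, 20, 7]
After line 3 (pop(2) -> b = 20): lst = [11, 16, 7]
After line 4 (pop(0) -> c = 11): lst = [16, 7]

20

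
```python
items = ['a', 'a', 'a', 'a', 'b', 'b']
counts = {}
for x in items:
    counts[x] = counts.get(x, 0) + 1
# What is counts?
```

Initial: counts = {}, items = ['a', 'a', 'a', 'a', 'b', 'b']
See 'a': counts = {'a': 1}
See 'a': counts = {'a': 2}
See 'a': counts = {'a': 3}
See 'a': counts = {'a': 4}
See 'b': counts = {'a': 4, 'b': 1}
See 'b': counts = {'a': 4, 'b': 2}

{'a': 4, 'b': 2}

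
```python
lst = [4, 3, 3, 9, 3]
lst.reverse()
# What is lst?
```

[3, 9, 3, 3, 4]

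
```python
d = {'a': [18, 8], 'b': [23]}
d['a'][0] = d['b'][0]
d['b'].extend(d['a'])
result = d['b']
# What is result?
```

After line 1: d = {'a': [18, 8], 'b': [23]}
After line 2 (a[0] = b[0] = 23): d = {'a': [23, 8], 'b': [23]}
After line 3 (b.extend(a) appends [23, 8]): d = {'a': [23, 8], 'b': [23, 23, 8]}
After line 4: result = d['b'] = [23, 23, 8]

[23, 23, 8]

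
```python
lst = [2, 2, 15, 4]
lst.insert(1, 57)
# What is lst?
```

[2, 57, 2, 15, 4]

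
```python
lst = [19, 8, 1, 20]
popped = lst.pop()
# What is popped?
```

20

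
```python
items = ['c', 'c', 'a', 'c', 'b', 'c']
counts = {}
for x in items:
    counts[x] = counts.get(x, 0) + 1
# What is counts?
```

Initial: counts = {}, items = ['c', 'c', 'a', 'c', 'b', 'c']
See 'c': counts = {'c': 1}
See 'c': counts = {'c': 2}
See 'a': counts = {'c': 2, 'a': 1}
See 'c': counts = {'c': 3, 'a': 1}
See 'b': counts = {'c': 3, 'a': 1, 'b': 1}
See 'c': counts = {'c': 4, 'a': 1, 'b': 1}

{'c': 4, 'a': 1, 'b': 1}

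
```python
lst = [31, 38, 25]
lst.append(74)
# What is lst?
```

[31, 38, 25, 74]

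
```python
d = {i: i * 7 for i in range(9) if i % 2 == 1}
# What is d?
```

{1: 7, 3: 21, 5: 35, 7: 49}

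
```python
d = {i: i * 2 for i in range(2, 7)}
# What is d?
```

{2: 4, 3: 6, 4: 8, 5: 10, 6: 12}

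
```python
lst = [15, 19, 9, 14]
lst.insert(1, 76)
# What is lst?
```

[15, 76, 19, 9, 14]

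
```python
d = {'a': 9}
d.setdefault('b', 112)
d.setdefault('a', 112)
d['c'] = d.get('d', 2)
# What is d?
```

After line 1: d = {'a': 9}
After line 2 (setdefault adds 'b'=112): d = {'a': 9, 'b': 112}
After line 3 (setdefault 'a' no-op, already exists): d = {'a': 9, 'b': 112}
After line 4 (get('d', 2) returns default since 'd' not in d): d = {'a': 9, 'b': 112, 'c': 2}

{'a': 9, 'b': 112, 'c': 2}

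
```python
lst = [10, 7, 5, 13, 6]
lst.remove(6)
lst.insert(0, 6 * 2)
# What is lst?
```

After line 1: lst = [10, 7, 5, 13, 6]
After line 2 (remove first 6): lst = [10, 7, 5, 13]
After line 3 (insert 12 at index 0): lst = [12, 10, 7, 5, 13]

[12, 10, 7, 5, 13]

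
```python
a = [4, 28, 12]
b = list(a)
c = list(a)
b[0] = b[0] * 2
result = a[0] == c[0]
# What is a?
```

After line 1: a = [4, 28, 12]
After line 2 (b = list(a), copy): a = [4, 28, 12], b = [4, 28, 12]
After line 3 (c = list(a) is a copy, new object): c = [4, 28, 12]
After line 4 (b[0] = 4 * 2 = 8; only b mutates (copy)): a = [4, 28, 12], b = [8, 28, 12], c = [4, 28, 12]
After line 5 (a[0] = 4, c[0] = 4; result = True)

[4, 28, 12]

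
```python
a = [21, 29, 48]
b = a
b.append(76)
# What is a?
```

After line 1: a = [21, 29, 48]
After line 2 (b = a is an alias, same object): a = [21, 29, 48], b = [21, 29, 48]
After line 3 (b.append mutates the shared list): a = [21, 29, 48, 76], b = [21, 29, 48, 76]

[21, 29, 48, 76]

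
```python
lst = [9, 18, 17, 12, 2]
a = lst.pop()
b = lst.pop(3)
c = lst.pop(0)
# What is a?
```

After line 1: lst = [9, 18, 17, 12, 2]
After line 2 (pop() -> a = 2): lst = [9, 18, 17, 12]
After line 3 (pop(3) -> b = 12): lst = [9, 18, 17]
After line 4 (pop(0) -> c = 9): lst = [18, 17]

2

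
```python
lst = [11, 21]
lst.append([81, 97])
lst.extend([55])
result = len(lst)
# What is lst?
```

After line 1: lst = [11, 21]
After line 2 (append adds [81, 97] as single element): lst = [11, 21, [81, 97]]
After line 3 (extend unpacks [55], adds 55): lst = [11, 21, [81, 97], 55]
After line 4: result = len(lst) = 4

[11, 21, [81, 97], 55]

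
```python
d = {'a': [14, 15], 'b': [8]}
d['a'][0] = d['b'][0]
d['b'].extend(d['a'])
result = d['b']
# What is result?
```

After line 1: d = {'a': [14, 15], 'b': [8]}
After line 2 (a[0] = b[0] = 8): d = {'a': [8, 15], 'b': [8]}
After line 3 (b.extend(a) appends [8, 15]): d = {'a': [8, 15], 'b': [8, 8, 15]}
After line 4: result = d['b'] = [8, 8, 15]

[8, 8, 15]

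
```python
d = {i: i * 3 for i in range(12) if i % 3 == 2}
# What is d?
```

{2: 6, 5: 15, 8: 24, 11: 33}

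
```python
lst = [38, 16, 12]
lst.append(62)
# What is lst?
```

[38, 16, 12, 62]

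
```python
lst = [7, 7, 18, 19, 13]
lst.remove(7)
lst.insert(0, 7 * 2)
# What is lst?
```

After line 1: lst = [7, 7, 18, 19, 13]
After line 2 (remove first 7): lst = [7, 18, 19, 13]
After line 3 (insert 14 at index 0): lst = [14, 7, 18, 19, 13]

[14, 7, 18, 19, 13]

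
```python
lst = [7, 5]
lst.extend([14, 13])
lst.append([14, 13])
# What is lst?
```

After line 1: lst = [7, 5]
After line 2 (extend unpacks [14, 13]): lst = [7, 5, 14, 13]
After line 3 (append adds [14, 13] as single element): lst = [7, 5, 14, 13, [14, 13]]

[7, 5, 14, 13, [14, 13]]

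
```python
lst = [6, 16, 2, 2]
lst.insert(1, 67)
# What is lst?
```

[6, 67, 16, 2, 2]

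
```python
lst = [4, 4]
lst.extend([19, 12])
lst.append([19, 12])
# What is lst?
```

After line 1: lst = [4, 4]
After line 2 (extend unpacks [19, 12]): lst = [4, 4, 19, 12]
After line 3 (append adds [19, 12] as single element): lst = [4, 4, 19, 12, [19, 12]]

[4, 4, 19, 12, [19, 12]]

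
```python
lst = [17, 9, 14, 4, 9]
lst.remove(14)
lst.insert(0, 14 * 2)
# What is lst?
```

After line 1: lst = [17, 9, 14, 4, 9]
After line 2 (remove first 14): lst = [17, 9, 4, 9]
After line 3 (insert 28 at index 0): lst = [28, 17, 9, 4, 9]

[28, 17, 9, 4, 9]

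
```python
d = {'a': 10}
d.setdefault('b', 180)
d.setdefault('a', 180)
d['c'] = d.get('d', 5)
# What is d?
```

After line 1: d = {'a': 10}
After line 2 (setdefault adds 'b'=180): d = {'a': 10, 'b': 180}
After line 3 (setdefault 'a' no-op, already exists): d = {'a': 10, 'b': 180}
After line 4 (get('d', 5) returns default since 'd' not in d): d = {'a': 10, 'b': 180, 'c': 5}

{'a': 10, 'b': 180, 'c': 5}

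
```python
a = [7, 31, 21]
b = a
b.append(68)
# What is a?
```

After line 1: a = [7, 31, 21]
After line 2 (b = a is an alias, same object): a = [7, 31, 21], b = [7, 31, 21]
After line 3 (b.append mutates the shared list): a = [7, 31, 21, 68], b = [7, 31, 21, 68]

[7, 31, 21, 68]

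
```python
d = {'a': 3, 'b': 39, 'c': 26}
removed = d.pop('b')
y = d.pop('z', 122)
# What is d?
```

After line 1: d = {'a': 3, 'b': 39, 'c': 26}
After line 2 (pop 'b' returns 39): d = {'a': 3, 'c': 26}, removed = 39
After line 3 (pop 'z' missing, returns default 122): d = {'a': 3, 'c': 26}, y = 122

{'a': 3, 'c': 26}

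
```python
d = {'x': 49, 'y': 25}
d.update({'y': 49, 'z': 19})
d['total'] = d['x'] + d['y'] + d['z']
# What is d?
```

After line 1: d = {'x': 49, 'y': 25}
After line 2 (y overwritten, z added): d = {'x': 49, 'y': 49, 'z': 19}
After line 3 (total = 49 + 49 + 19 = 117): d = {'x': 49, 'y': 49, 'z': 19, 'total': 117}

{'x': 49, 'y': 49, 'z': 19, 'total': 117}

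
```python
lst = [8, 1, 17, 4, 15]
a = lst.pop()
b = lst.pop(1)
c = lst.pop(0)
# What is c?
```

After line 1: lst = [8, 1, 17, 4, 15]
After line 2 (pop() -> a = 15): lst = [8, 1, 17, 4]
After line 3 (pop(1) -> b = 1): lst = [8, 17, 4]
After line 4 (pop(0) -> c = 8): lst = [17, 4]

8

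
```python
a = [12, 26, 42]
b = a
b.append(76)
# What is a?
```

After line 1: a = [12, 26, 42]
After line 2 (b = a is an alias, same object): a = [12, 26, 42], b = [12, 26, 42]
After line 3 (b.append mutates the shared list): a = [12, 26, 42, 76], b = [12, 26, 42, 76]

[12, 26, 42, 76]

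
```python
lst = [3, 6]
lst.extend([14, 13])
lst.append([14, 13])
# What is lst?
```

After line 1: lst = [3, 6]
After line 2 (extend unpacks [14, 13]): lst = [3, 6, 14, 13]
After line 3 (append adds [14, 13] as single element): lst = [3, 6, 14, 13, [14, 13]]

[3, 6, 14, 13, [14, 13]]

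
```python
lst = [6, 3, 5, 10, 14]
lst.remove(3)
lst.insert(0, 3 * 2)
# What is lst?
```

After line 1: lst = [6, 3, 5, 10, 14]
After line 2 (remove first 3): lst = [6, 5, 10, 14]
After line 3 (insert 6 at index 0): lst = [6, 6, 5, 10, 14]

[6, 6, 5, 10, 14]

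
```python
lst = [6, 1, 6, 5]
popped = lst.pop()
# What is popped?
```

5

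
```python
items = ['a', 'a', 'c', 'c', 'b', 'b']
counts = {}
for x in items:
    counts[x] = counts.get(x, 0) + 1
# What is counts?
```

Initial: counts = {}, items = ['a', 'a', 'c', 'c', 'b', 'b']
See 'a': counts = {'a': 1}
See 'a': counts = {'a': 2}
See 'c': counts = {'a': 2, 'c': 1}
See 'c': counts = {'a': 2, 'c': 2}
See 'b': counts = {'a': 2, 'c': 2, 'b': 1}
See 'b': counts = {'a': 2, 'c': 2, 'b': 2}

{'a': 2, 'c': 2, 'b': 2}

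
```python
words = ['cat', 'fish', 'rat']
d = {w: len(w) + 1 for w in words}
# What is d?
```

{'cat': 4, 'fish': 5, 'rat': 4}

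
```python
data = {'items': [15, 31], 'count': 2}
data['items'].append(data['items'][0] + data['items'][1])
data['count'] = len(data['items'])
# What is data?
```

After line 1: data = {'items': [15, 31], 'count': 2}
After line 2 (append 15 + 31 = 46): data = {'items': [15, 31, 46], 'count': 2}
After line 3 (count = len(items) = 3): data = {'items': [15, 31, 46], 'count': 3}

{'items': [15, 31, 46], 'count': 3}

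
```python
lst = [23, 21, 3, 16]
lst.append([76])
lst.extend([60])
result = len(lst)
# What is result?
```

After line 1: lst = [23, 21, 3, 16]
After line 2 (append adds [76] as single element): lst = [23, 21, 3, 16, [76]]
After line 3 (extend unpacks [60], adds 60): lst = [23, 21, 3, 16, [76], 60]
After line 4: result = len(lst) = 6

6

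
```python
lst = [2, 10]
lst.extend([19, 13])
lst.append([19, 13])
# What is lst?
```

After line 1: lst = [2, 10]
After line 2 (extend unpacks [19, 13]): lst = [2, 10, 19, 13]
After line 3 (append adds [19, 13] as single element): lst = [2, 10, 19, 13, [19, 13]]

[2, 10, 19, 13, [19, 13]]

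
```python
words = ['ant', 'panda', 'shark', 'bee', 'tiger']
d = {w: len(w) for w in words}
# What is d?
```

{'ant': 3, 'panda': 5, 'shark': 5, 'bee': 3, 'tiger': 5}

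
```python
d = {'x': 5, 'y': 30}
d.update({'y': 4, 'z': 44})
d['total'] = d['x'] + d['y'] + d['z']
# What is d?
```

After line 1: d = {'x': 5, 'y': 30}
After line 2 (y overwritten, z added): d = {'x': 5, 'y': 4, 'z': 44}
After line 3 (total = 5 + 4 + 44 = 53): d = {'x': 5, 'y': 4, 'z': 44, 'total': 53}

{'x': 5, 'y': 4, 'z': 44, 'total': 53}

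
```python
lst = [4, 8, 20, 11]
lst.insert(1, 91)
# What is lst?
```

[4, 91, 8, 20, 11]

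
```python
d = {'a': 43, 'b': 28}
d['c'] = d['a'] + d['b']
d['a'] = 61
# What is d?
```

After line 1: d = {'a': 43, 'b': 28}
After line 2 (d['c'] = 43 + 28): d = {'a': 43, 'b': 28, 'c': 71}
After line 3: d = {'a': 61, 'b': 28, 'c': 71}

{'a': 61, 'b': 28, 'c': 71}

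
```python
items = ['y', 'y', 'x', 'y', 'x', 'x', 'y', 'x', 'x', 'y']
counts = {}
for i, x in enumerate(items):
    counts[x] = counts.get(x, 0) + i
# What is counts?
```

Initial: counts = {}, items = ['y', 'y', 'x', 'y', 'x', 'x', 'y', 'x', 'x', 'y']
i=0, x='y': counts = {'y': 0}
i=1, x='y': counts = {'y': 1}
i=2, x='x': counts = {'y': 1, 'x': 2}
i=3, x='y': counts = {'y': 4, 'x': 2}
i=4, x='x': counts = {'y': 4, 'x': 6}
i=5, x='x': counts = {'y': 4, 'x': 11}
i=6, x='y': counts = {'y': 10, 'x': 11}
i=7, x='x': counts = {'y': 10, 'x': 18}
i=8, x='x': counts = {'y': 10, 'x': 26}
i=9, x='y': counts = {'y': 19, 'x': 26}

{'y': 19, 'x': 26}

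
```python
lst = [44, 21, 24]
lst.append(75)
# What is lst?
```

[44, 21, 24, 75]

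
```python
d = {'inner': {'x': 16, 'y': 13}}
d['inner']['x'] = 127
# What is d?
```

After line 1: d = {'inner': {'x': 16, 'y': 13}}
After line 2 (inner x overwritten): d = {'inner': {'x': 127, 'y': 13}}

{'inner': {'x': 127, 'y': 13}}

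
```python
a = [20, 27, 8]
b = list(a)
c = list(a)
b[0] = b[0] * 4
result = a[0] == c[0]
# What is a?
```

After line 1: a = [20, 27, 8]
After line 2 (b = list(a), copy): a = [20, 27, 8], b = [20, 27, 8]
After line 3 (c = list(a) is a copy, new object): c = [20, 27, 8]
After line 4 (b[0] = 20 * 4 = 80; only b mutates (copy)): a = [20, 27, 8], b = [80, 27, 8], c = [20, 27, 8]
After line 5 (a[0] = 20, c[0] = 20; result = True)

[20, 27, 8]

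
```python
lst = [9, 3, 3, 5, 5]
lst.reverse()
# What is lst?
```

[5, 5, 3, 3, 9]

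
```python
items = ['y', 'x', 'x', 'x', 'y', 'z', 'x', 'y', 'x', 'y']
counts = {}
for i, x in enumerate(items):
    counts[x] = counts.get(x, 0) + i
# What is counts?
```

Initial: counts = {}, items = ['y', 'x', 'x', 'x', 'y', 'z', 'x', 'y', 'x', 'y']
i=0, x='y': counts = {'y': 0}
i=1, x='x': counts = {'y': 0, 'x': 1}
i=2, x='x': counts = {'y': 0, 'x': 3}
i=3, x='x': counts = {'y': 0, 'x': 6}
i=4, x='y': counts = {'y': 4, 'x': 6}
i=5, x='z': counts = {'y': 4, 'x': 6, 'z': 5}
i=6, x='x': counts = {'y': 4, 'x': 12, 'z': 5}
i=7, x='y': counts = {'y': 11, 'x': 12, 'z': 5}
i=8, x='x': counts = {'y': 11, 'x': 20, 'z': 5}
i=9, x='y': counts = {'y': 20, 'x': 20, 'z': 5}

{'y': 20, 'x': 20, 'z': 5}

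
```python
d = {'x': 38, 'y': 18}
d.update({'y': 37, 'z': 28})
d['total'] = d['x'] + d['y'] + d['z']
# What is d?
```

After line 1: d = {'x': 38, 'y': 18}
After line 2 (y overwritten, z added): d = {'x': 38, 'y': 37, 'z': 28}
After line 3 (total = 38 + 37 + 28 = 103): d = {'x': 38, 'y': 37, 'z': 28, 'total': 103}

{'x': 38, 'y': 37, 'z': 28, 'total': 103}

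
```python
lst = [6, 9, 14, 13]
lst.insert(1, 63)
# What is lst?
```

[6, 63, 9, 14, 13]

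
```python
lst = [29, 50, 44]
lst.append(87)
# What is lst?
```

[29, 50, 44, 87]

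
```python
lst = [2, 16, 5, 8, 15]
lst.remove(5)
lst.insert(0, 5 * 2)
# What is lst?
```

After line 1: lst = [2, 16, 5, 8, 15]
After line 2 (remove first 5): lst = [2, 16, 8, 15]
After line 3 (insert 10 at index 0): lst = [10, 2, 16, 8, 15]

[10, 2, 16, 8, 15]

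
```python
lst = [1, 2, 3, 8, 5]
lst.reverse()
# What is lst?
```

[5, 8, 3, 2, 1]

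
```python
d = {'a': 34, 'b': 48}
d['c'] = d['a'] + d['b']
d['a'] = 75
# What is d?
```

After line 1: d = {'a': 34, 'b': 48}
After line 2 (d['c'] = 34 + 48): d = {'a': 34, 'b': 48, 'c': 82}
After line 3: d = {'a': 75, 'b': 48, 'c': 82}

{'a': 75, 'b': 48, 'c': 82}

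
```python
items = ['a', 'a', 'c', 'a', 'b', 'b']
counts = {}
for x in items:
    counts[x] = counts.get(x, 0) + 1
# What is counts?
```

Initial: counts = {}, items = ['a', 'a', 'c', 'a', 'b', 'b']
See 'a': counts = {'a': 1}
See 'a': counts = {'a': 2}
See 'c': counts = {'a': 2, 'c': 1}
See 'a': counts = {'a': 3, 'c': 1}
See 'b': counts = {'a': 3, 'c': 1, 'b': 1}
See 'b': counts = {'a': 3, 'c': 1, 'b': 2}

{'a': 3, 'c': 1, 'b': 2}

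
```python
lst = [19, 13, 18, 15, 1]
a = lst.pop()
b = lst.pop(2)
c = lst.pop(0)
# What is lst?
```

After line 1: lst = [19, 13, 18, 15, 1]
After line 2 (pop() -> a = 1): lst = [19, 13, 18, 15]
After line 3 (pop(2) -> b = 18): lst = [19, 13, 15]
After line 4 (pop(0) -> c = 19): lst = [13, 15]

[13, 15]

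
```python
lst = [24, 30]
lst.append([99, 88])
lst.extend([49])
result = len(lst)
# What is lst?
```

After line 1: lst = [24, 30]
After line 2 (append adds [99, 88] as single element): lst = [24, 30, [99, 88]]
After line 3 (extend unpacks [49], adds 49): lst = [24, 30, [99, 88], 49]
After line 4: result = len(lst) = 4

[24, 30, [99, 88], 49]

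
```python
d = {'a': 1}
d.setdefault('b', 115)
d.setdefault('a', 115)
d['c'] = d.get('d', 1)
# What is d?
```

After line 1: d = {'a': 1}
After line 2 (setdefault adds 'b'=115): d = {'a': 1, 'b': 115}
After line 3 (setdefault 'a' no-op, already exists): d = {'a': 1, 'b': 115}
After line 4 (get('d', 1) returns default since 'd' not in d): d = {'a': 1, 'b': 115, 'c': 1}

{'a': 1, 'b': 115, 'c': 1}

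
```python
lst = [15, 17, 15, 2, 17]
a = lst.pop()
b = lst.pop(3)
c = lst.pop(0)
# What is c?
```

After line 1: lst = [15, 17, 15, 2, 17]
After line 2 (pop() -> a = 17): lst = [15, 17, 15, 2]
After line 3 (pop(3) -> b = 2): lst = [15, 17, 15]
After line 4 (pop(0) -> c = 15): lst = [17, 15]

15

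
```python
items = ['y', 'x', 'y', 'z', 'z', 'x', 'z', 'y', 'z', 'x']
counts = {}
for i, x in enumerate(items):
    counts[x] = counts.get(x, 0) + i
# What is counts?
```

Initial: counts = {}, items = ['y', 'x', 'y', 'z', 'z', 'x', 'z', 'y', 'z', 'x']
i=0, x='y': counts = {'y': 0}
i=1, x='x': counts = {'y': 0, 'x': 1}
i=2, x='y': counts = {'y': 2, 'x': 1}
i=3, x='z': counts = {'y': 2, 'x': 1, 'z': 3}
i=4, x='z': counts = {'y': 2, 'x': 1, 'z': 7}
i=5, x='x': counts = {'y': 2, 'x': 6, 'z': 7}
i=6, x='z': counts = {'y': 2, 'x': 6, 'z': 13}
i=7, x='y': counts = {'y': 9, 'x': 6, 'z': 13}
i=8, x='z': counts = {'y': 9, 'x': 6, 'z': 21}
i=9, x='x': counts = {'y': 9, 'x': 15, 'z': 21}

{'y': 9, 'x': 15, 'z': 21}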